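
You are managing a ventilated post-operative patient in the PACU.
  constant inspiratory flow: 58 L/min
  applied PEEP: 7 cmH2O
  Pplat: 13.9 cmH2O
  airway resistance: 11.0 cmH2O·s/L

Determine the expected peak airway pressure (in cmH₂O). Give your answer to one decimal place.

24.5

Flow: 58 L/min ÷ 60 = 0.9667 L/s.
PIP = Pplat + Raw × flow = 13.9 + 11.0 × 0.9667 = 13.9 + 10.634 = 24.534 cmH2O.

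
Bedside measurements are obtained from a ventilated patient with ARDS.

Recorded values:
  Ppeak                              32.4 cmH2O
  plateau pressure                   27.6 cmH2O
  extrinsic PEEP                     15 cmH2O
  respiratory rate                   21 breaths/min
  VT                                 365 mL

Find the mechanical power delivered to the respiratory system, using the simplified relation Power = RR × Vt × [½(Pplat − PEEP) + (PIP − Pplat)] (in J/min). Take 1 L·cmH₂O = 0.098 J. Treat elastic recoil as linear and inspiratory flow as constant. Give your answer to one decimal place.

Per-breath work = Vt × [½(Pplat−PEEP) + (PIP−Pplat)] = 0.365 × [0.5×12.6 + 4.8] = 0.365 × 11.1 = 4.052 L·cmH2O.
Power = 21 × 4.052 = 85.092 L·cmH2O/min.
× 0.098 J/(L·cmH2O) → 8.339 J/min.

8.3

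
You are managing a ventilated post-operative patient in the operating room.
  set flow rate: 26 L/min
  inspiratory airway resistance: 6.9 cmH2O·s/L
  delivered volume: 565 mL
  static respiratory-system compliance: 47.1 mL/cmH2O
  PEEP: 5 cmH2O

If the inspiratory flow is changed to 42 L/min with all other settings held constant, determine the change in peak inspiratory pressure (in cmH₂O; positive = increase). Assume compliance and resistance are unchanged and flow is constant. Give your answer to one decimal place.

Flow: 26 L/min ÷ 60 = 0.4333 L/s.
New flow: 42 L/min ÷ 60 = 0.7 L/s.
PIP = Vt/C + R·V̇ + PEEP (constant-flow equation of motion).
Only the resistive term changes: ΔPIP = R × ΔV̇ = 6.9 × (0.7 − 0.4333) = 6.9 × 0.2667 = 1.84 cmH2O.

1.8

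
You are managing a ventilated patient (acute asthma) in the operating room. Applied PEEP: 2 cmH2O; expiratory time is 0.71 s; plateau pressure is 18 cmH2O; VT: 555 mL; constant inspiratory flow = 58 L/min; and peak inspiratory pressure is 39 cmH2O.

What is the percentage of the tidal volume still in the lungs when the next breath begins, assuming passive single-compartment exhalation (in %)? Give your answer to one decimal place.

39.0

Flow: 58 L/min ÷ 60 = 0.9667 L/s.
R = (PIP − Pplat)/V̇ = (39 − 18) / 0.9667 = 21.0/0.9667 = 21.723 cmH2O·s/L.
C = Vt/(Pplat − PEEP) = 555.0 / (18 − 2) = 555.0/16.0 = 34.688 mL/cmH2O.
τ = R × C = 21.723 × 0.03469 L/cmH2O = 0.7536 s.
Fraction remaining at end-expiration = e^(−Te/τ) = e^(−0.71/0.7536) = 0.3898 → 38.98%.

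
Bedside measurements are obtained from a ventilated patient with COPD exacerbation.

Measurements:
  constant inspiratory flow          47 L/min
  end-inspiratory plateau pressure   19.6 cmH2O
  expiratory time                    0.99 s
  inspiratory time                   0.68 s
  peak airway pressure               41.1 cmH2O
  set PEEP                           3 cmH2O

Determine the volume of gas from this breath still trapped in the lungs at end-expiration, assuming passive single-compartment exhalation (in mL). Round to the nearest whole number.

Flow: 47 L/min ÷ 60 = 0.7833 L/s.
Vt = flow × Ti = 0.7833 L/s × 0.68 s × 1000 mL/L = 532.64 mL.
R = (PIP − Pplat)/V̇ = (41.1 − 19.6) / 0.7833 = 21.5/0.7833 = 27.448 cmH2O·s/L.
C = Vt/(Pplat − PEEP) = 532.64 / (19.6 − 3) = 532.64/16.6 = 32.087 mL/cmH2O.
τ = R × C = 27.448 × 0.03209 L/cmH2O = 0.8808 s.
Fraction remaining = e^(−Te/τ) = e^(−0.99/0.8808) = 0.325.
Trapped volume = 532.64 × 0.325 = 173.11 mL.

173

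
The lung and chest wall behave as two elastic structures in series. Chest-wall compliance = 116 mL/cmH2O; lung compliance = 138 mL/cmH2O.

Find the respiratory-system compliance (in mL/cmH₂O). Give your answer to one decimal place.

Lung and chest wall are elastances in series: 1/Crs = 1/CL + 1/Ccw.
1/Crs = 1/138 + 1/116 = 0.01587.
Crs = 63.012 mL/cmH2O.

63.0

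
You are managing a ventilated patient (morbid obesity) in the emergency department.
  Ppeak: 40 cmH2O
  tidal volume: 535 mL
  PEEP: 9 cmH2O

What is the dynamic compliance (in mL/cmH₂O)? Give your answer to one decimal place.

Dynamic compliance = Vt / (PIP − PEEP) = 535 / (40 − 9) = 535 / 31.0 = 17.258 mL/cmH2O.

17.3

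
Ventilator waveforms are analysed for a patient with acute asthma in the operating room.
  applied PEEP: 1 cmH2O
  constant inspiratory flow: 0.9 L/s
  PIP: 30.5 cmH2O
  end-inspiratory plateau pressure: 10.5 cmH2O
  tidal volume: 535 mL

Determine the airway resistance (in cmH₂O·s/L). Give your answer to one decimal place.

Raw = (PIP − Pplat) / flow = (30.5 − 10.5) / 0.9 = 20.0 / 0.9 = 22.222 cmH2O·s/L.

22.2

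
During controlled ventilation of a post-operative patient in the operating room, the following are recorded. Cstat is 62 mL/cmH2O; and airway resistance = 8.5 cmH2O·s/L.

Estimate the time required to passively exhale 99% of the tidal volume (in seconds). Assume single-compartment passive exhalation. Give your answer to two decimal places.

2.43

τ = R × C = 8.5 × 62 mL/cmH2O = 8.5 × 0.062 L/cmH2O = 0.527 s.
Exhaled fraction f = 1 − e^(−t/τ) → t = −τ·ln(1 − f) = −0.527·ln(0.01) = 2.427 s.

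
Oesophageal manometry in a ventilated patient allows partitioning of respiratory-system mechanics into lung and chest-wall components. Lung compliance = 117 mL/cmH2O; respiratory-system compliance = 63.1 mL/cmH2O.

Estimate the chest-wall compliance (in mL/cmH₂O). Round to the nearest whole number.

137

1/Ccw = 1/Crs − 1/CL.
1/Ccw = 1/63.1 − 1/117 = 0.007301.
Ccw = 136.97 mL/cmH2O.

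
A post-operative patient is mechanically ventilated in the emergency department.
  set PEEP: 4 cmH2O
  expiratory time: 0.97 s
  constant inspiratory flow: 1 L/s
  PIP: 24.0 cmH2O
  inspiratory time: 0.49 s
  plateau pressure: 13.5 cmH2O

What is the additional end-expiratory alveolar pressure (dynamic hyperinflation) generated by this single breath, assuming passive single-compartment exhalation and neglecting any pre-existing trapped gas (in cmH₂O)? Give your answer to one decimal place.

Vt = flow × Ti = 1 L/s × 0.49 s × 1000 mL/L = 490.0 mL.
R = (PIP − Pplat)/V̇ = (24.0 − 13.5) / 1 = 10.5/1 = 10.5 cmH2O·s/L.
C = Vt/(Pplat − PEEP) = 490.0 / (13.5 − 4) = 490.0/9.5 = 51.579 mL/cmH2O.
τ = R × C = 10.5 × 0.05158 L/cmH2O = 0.5416 s.
Fraction remaining = e^(−Te/τ) = e^(−0.97/0.5416) = 0.1668; trapped volume = 490.0 × 0.1668 = 81.732 mL.
Additional alveolar pressure from trapping ≈ V_trapped / C = 81.732 / 51.579 = 1.585 cmH2O.

1.6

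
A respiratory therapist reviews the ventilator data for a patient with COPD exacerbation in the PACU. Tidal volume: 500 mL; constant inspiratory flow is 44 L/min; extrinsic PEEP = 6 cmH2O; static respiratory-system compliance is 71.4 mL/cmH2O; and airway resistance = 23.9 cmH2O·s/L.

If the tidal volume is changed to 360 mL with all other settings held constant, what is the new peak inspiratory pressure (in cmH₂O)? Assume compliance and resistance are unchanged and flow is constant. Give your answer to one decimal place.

Flow: 44 L/min ÷ 60 = 0.7333 L/s.
PIP = Vt/C + R·V̇ + PEEP (constant-flow equation of motion).
Only the elastic term changes: ΔPIP = ΔVt / C = (360 − 500) / 71.4 = -1.961 cmH2O.
Original PIP = 500/71.4 + 23.9×0.7333 + 6 = 30.529 cmH2O; new PIP = 30.529 + (-1.961) = 28.568 cmH2O.

28.6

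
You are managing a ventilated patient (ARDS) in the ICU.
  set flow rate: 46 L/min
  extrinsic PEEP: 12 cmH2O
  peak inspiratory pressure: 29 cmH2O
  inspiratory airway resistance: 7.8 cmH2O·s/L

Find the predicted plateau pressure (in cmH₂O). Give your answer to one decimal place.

Flow: 46 L/min ÷ 60 = 0.7667 L/s.
Pplat = PIP − Raw × flow = 29 − 7.8 × 0.7667 = 29 − 5.98 = 23.02 cmH2O.

23.0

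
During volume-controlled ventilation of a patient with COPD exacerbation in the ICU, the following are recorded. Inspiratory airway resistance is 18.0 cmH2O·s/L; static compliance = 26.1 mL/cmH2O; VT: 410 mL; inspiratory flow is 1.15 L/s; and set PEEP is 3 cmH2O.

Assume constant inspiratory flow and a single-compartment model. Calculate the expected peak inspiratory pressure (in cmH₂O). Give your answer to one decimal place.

Equation of motion (constant flow): PIP = Vt/C + R·V̇ + PEEP.
PIP = 410/26.1 + 18.0×1.15 + 3 = 15.709 + 20.7 + 3 = 39.409 cmH2O.

39.4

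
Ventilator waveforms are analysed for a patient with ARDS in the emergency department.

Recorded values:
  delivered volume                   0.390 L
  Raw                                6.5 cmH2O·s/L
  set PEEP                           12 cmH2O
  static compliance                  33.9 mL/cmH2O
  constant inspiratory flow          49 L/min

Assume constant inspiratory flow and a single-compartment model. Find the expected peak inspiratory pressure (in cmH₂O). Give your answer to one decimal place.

28.8

Flow: 49 L/min ÷ 60 = 0.8167 L/s.
Equation of motion (constant flow): PIP = Vt/C + R·V̇ + PEEP.
PIP = 390/33.9 + 6.5×0.8167 + 12 = 11.504 + 5.309 + 12 = 28.813 cmH2O.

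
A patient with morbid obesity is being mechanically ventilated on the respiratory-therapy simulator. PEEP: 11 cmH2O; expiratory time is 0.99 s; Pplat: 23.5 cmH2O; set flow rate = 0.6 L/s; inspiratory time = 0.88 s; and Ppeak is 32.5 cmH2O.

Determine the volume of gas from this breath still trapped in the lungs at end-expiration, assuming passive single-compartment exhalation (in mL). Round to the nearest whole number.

Vt = flow × Ti = 0.6 L/s × 0.88 s × 1000 mL/L = 528.0 mL.
R = (PIP − Pplat)/V̇ = (32.5 − 23.5) / 0.6 = 9.0/0.6 = 15.0 cmH2O·s/L.
C = Vt/(Pplat − PEEP) = 528.0 / (23.5 − 11) = 528.0/12.5 = 42.24 mL/cmH2O.
τ = R × C = 15.0 × 0.04224 L/cmH2O = 0.6336 s.
Fraction remaining = e^(−Te/τ) = e^(−0.99/0.6336) = 0.2096.
Trapped volume = 528.0 × 0.2096 = 110.67 mL.

111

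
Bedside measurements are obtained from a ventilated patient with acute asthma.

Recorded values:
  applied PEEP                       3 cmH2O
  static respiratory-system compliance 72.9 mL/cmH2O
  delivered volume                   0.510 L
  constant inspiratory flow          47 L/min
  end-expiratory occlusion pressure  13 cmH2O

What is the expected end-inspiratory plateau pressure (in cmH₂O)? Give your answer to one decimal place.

End-expiratory occlusion gives total PEEP = 13 cmH2O (intrinsic PEEP = 13 − 3 = 10). Use total PEEP for the elastic gradient.
Pplat = PEEPtotal + Vt / Cstat = 13 + 510 / 72.9 = 13 + 6.996 = 19.996 cmH2O.

20.0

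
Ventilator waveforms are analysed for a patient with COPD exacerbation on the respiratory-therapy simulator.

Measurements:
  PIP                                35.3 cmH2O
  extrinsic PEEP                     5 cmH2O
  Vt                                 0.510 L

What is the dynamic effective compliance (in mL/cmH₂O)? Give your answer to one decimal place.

Dynamic compliance = Vt / (PIP − PEEP) = 510 / (35.3 − 5) = 510 / 30.3 = 16.832 mL/cmH2O.

16.8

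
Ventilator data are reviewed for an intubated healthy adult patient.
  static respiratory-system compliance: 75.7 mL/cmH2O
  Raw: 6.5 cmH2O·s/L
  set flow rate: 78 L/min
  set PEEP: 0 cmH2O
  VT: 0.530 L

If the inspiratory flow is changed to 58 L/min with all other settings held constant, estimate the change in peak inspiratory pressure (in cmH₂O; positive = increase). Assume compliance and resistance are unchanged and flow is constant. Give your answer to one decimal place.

Flow: 78 L/min ÷ 60 = 1.3 L/s.
New flow: 58 L/min ÷ 60 = 0.9667 L/s.
PIP = Vt/C + R·V̇ + PEEP (constant-flow equation of motion).
Only the resistive term changes: ΔPIP = R × ΔV̇ = 6.5 × (0.9667 − 1.3) = 6.5 × -0.3333 = -2.166 cmH2O.

-2.2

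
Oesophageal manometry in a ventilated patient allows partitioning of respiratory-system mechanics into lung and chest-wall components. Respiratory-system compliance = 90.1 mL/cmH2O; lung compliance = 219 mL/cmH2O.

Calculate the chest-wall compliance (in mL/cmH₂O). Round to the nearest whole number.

1/Ccw = 1/Crs − 1/CL.
1/Ccw = 1/90.1 − 1/219 = 0.006533.
Ccw = 153.07 mL/cmH2O.

153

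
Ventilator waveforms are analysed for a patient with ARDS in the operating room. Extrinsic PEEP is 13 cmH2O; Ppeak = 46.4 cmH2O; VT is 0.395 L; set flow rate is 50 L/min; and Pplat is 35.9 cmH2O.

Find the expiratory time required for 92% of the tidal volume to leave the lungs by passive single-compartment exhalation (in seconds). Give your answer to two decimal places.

0.55

Flow: 50 L/min ÷ 60 = 0.8333 L/s.
R = (PIP − Pplat)/V̇ = (46.4 − 35.9) / 0.8333 = 10.5/0.8333 = 12.601 cmH2O·s/L.
C = Vt/(Pplat − PEEP) = 395.0 / (35.9 − 13) = 395.0/22.9 = 17.249 mL/cmH2O.
τ = R × C = 12.601 × 0.01725 L/cmH2O = 0.2174 s.
t = −τ·ln(1 − 0.92) = −0.2174·ln(0.08) = 0.5491 s.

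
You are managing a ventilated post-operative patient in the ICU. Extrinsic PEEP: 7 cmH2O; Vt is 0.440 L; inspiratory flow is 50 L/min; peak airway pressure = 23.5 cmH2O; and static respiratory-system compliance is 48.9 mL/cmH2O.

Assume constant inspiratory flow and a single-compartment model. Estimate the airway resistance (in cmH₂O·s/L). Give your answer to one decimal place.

Flow: 50 L/min ÷ 60 = 0.8333 L/s.
Equation of motion (constant flow): PIP = Vt/C + R·V̇ + PEEP.
R·V̇ = PIP − Vt/C − PEEP = 23.5 − 440/48.9 − 7 = 23.5 − 8.998 − 7 = 7.502 cmH2O.
R = 7.502 / 0.8333 = 9.003 cmH2O·s/L.

9.0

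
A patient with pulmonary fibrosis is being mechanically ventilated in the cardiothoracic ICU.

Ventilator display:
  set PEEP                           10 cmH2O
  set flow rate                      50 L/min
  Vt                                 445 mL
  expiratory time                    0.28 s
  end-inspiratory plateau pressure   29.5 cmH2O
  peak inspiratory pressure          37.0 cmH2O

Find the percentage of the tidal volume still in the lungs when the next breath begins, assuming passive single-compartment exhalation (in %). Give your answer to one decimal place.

25.6

Flow: 50 L/min ÷ 60 = 0.8333 L/s.
R = (PIP − Pplat)/V̇ = (37.0 − 29.5) / 0.8333 = 7.5/0.8333 = 9.0 cmH2O·s/L.
C = Vt/(Pplat − PEEP) = 445.0 / (29.5 − 10) = 445.0/19.5 = 22.821 mL/cmH2O.
τ = R × C = 9.0 × 0.02282 L/cmH2O = 0.2054 s.
Fraction remaining at end-expiration = e^(−Te/τ) = e^(−0.28/0.2054) = 0.2558 → 25.58%.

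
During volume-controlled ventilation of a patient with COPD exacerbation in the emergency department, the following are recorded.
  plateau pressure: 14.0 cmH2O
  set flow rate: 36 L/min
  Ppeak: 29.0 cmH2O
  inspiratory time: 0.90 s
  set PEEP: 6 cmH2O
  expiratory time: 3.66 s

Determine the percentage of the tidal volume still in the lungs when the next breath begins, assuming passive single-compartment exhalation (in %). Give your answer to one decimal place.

Flow: 36 L/min ÷ 60 = 0.6 L/s.
Vt = flow × Ti = 0.6 L/s × 0.90 s × 1000 mL/L = 540.0 mL.
R = (PIP − Pplat)/V̇ = (29.0 − 14.0) / 0.6 = 15.0/0.6 = 25.0 cmH2O·s/L.
C = Vt/(Pplat − PEEP) = 540.0 / (14.0 − 6) = 540.0/8.0 = 67.5 mL/cmH2O.
τ = R × C = 25.0 × 0.0675 L/cmH2O = 1.688 s.
Fraction remaining at end-expiration = e^(−Te/τ) = e^(−3.66/1.688) = 0.1144 → 11.44%.

11.4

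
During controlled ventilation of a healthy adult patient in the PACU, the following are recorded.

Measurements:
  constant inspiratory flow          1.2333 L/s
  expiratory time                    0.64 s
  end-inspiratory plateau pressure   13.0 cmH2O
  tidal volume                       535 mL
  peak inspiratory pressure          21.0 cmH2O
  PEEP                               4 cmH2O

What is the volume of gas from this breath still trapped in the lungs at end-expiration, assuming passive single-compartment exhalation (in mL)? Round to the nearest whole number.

R = (PIP − Pplat)/V̇ = (21.0 − 13.0) / 1.2333 = 8.0/1.2333 = 6.487 cmH2O·s/L.
C = Vt/(Pplat − PEEP) = 535.0 / (13.0 − 4) = 535.0/9.0 = 59.444 mL/cmH2O.
τ = R × C = 6.487 × 0.05944 L/cmH2O = 0.3856 s.
Fraction remaining = e^(−Te/τ) = e^(−0.64/0.3856) = 0.1902.
Trapped volume = 535.0 × 0.1902 = 101.76 mL.

102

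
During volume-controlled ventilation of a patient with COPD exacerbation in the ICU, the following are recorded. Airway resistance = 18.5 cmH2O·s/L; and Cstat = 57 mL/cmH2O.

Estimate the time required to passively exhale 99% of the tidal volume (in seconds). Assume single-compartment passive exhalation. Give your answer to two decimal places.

4.86

τ = R × C = 18.5 × 57 mL/cmH2O = 18.5 × 0.057 L/cmH2O = 1.055 s.
Exhaled fraction f = 1 − e^(−t/τ) → t = −τ·ln(1 − f) = −1.055·ln(0.01) = 4.858 s.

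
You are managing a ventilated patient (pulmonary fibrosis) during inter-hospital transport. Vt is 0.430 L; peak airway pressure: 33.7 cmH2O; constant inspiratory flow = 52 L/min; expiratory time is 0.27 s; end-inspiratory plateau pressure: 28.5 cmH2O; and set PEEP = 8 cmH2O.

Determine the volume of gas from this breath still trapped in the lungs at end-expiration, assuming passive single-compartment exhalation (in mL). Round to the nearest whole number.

50

Flow: 52 L/min ÷ 60 = 0.8667 L/s.
R = (PIP − Pplat)/V̇ = (33.7 − 28.5) / 0.8667 = 5.2/0.8667 = 6.0 cmH2O·s/L.
C = Vt/(Pplat − PEEP) = 430.0 / (28.5 − 8) = 430.0/20.5 = 20.976 mL/cmH2O.
τ = R × C = 6.0 × 0.02098 L/cmH2O = 0.1259 s.
Fraction remaining = e^(−Te/τ) = e^(−0.27/0.1259) = 0.1171.
Trapped volume = 430.0 × 0.1171 = 50.353 mL.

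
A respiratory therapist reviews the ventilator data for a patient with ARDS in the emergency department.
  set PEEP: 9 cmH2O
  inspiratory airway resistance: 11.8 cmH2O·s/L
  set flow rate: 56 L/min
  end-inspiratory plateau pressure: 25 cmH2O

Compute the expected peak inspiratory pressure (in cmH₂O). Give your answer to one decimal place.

Flow: 56 L/min ÷ 60 = 0.9333 L/s.
PIP = Pplat + Raw × flow = 25 + 11.8 × 0.9333 = 25 + 11.013 = 36.013 cmH2O.

36.0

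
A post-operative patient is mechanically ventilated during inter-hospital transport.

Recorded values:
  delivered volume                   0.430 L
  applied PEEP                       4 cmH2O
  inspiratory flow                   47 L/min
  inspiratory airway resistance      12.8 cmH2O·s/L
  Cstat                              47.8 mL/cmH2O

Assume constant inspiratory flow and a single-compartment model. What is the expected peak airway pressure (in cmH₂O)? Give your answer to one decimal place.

23.0

Flow: 47 L/min ÷ 60 = 0.7833 L/s.
Equation of motion (constant flow): PIP = Vt/C + R·V̇ + PEEP.
PIP = 430/47.8 + 12.8×0.7833 + 4 = 8.996 + 10.026 + 4 = 23.022 cmH2O.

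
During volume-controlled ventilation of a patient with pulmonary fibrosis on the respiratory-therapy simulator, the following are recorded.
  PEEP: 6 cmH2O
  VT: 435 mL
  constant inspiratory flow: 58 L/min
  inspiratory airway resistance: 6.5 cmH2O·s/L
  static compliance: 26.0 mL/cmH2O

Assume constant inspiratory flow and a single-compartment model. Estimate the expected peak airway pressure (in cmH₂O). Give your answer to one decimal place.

Flow: 58 L/min ÷ 60 = 0.9667 L/s.
Equation of motion (constant flow): PIP = Vt/C + R·V̇ + PEEP.
PIP = 435/26.0 + 6.5×0.9667 + 6 = 16.731 + 6.284 + 6 = 29.015 cmH2O.

29.0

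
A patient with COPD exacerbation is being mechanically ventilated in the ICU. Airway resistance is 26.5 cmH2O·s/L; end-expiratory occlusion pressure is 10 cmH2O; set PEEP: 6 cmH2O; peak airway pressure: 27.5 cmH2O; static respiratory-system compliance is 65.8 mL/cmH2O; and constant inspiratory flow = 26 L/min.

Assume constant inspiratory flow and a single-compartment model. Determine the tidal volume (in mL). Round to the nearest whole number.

Flow: 26 L/min ÷ 60 = 0.4333 L/s.
Total PEEP = 10 cmH2O (set 6 + intrinsic 4); this is the baseline alveolar pressure.
Equation of motion (constant flow): PIP = Vt/C + R·V̇ + PEEP.
Vt/C = PIP − R·V̇ − PEEP = 27.5 − 11.482 − 10 = 6.018 cmH2O.
Vt = C × 6.018 = 65.8 × 6.018 = 395.98 mL.

396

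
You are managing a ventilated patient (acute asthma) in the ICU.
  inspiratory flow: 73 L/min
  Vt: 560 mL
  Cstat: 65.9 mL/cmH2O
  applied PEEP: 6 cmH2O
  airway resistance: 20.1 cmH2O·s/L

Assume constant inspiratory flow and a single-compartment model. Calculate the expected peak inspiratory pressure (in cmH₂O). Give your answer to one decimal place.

39.0

Flow: 73 L/min ÷ 60 = 1.2167 L/s.
Equation of motion (constant flow): PIP = Vt/C + R·V̇ + PEEP.
PIP = 560/65.9 + 20.1×1.2167 + 6 = 8.498 + 24.456 + 6 = 38.954 cmH2O.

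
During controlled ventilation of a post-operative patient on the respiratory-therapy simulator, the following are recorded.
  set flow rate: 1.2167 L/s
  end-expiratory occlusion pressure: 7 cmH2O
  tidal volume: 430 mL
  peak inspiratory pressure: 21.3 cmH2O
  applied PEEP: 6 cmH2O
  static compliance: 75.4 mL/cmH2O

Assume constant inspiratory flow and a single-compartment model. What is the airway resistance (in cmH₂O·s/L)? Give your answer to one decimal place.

7.1

Total PEEP = 7 cmH2O (set 6 + intrinsic 1); this is the baseline alveolar pressure.
Equation of motion (constant flow): PIP = Vt/C + R·V̇ + PEEP.
R·V̇ = PIP − Vt/C − PEEP = 21.3 − 430/75.4 − 7 = 21.3 − 5.703 − 7 = 8.597 cmH2O.
R = 8.597 / 1.2167 = 7.066 cmH2O·s/L.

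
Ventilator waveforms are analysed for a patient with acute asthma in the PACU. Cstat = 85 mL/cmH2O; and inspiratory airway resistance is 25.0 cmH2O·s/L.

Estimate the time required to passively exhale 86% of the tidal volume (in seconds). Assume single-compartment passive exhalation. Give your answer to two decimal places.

τ = R × C = 25.0 × 85 mL/cmH2O = 25.0 × 0.085 L/cmH2O = 2.125 s.
Exhaled fraction f = 1 − e^(−t/τ) → t = −τ·ln(1 − f) = −2.125·ln(0.14) = 4.178 s.

4.18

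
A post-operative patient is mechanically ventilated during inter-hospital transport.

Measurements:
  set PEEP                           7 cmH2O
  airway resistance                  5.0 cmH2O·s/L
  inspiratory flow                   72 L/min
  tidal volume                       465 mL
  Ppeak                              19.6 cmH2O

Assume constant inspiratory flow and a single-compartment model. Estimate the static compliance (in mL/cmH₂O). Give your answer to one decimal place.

Flow: 72 L/min ÷ 60 = 1.2 L/s.
Equation of motion (constant flow): PIP = Vt/C + R·V̇ + PEEP.
Vt/C = PIP − R·V̇ − PEEP = 19.6 − 5.0×1.2 − 7 = 19.6 − 6.0 − 7 = 6.6 cmH2O.
C = Vt / 6.6 = 465 / 6.6 = 70.455 mL/cmH2O.

70.5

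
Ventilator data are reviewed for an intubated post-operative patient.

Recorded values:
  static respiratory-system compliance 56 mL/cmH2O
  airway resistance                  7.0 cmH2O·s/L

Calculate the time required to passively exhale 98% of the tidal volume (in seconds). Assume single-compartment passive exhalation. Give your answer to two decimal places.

1.53

τ = R × C = 7.0 × 56 mL/cmH2O = 7.0 × 0.056 L/cmH2O = 0.392 s.
Exhaled fraction f = 1 − e^(−t/τ) → t = −τ·ln(1 − f) = −0.392·ln(0.02) = 1.534 s.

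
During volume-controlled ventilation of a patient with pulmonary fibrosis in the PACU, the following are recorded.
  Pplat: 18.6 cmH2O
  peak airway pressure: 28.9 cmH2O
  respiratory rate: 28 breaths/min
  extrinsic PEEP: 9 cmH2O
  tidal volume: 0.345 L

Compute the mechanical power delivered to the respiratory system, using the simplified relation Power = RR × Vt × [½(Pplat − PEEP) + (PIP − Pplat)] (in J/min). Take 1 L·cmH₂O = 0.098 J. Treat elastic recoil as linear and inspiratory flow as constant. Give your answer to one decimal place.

14.3

Per-breath work = Vt × [½(Pplat−PEEP) + (PIP−Pplat)] = 0.345 × [0.5×9.6 + 10.3] = 0.345 × 15.1 = 5.21 L·cmH2O.
Power = 28 × 5.21 = 145.88 L·cmH2O/min.
× 0.098 J/(L·cmH2O) → 14.296 J/min.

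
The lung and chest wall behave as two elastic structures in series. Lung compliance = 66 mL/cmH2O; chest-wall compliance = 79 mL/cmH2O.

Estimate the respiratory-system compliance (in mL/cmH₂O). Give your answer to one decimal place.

36.0

Lung and chest wall are elastances in series: 1/Crs = 1/CL + 1/Ccw.
1/Crs = 1/66 + 1/79 = 0.02781.
Crs = 35.958 mL/cmH2O.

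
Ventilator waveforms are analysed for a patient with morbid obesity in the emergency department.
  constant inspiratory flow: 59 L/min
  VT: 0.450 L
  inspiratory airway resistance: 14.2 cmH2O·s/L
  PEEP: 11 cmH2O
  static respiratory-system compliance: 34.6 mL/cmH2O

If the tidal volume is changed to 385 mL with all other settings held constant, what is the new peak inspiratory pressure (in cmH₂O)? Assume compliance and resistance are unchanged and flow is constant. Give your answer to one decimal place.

Flow: 59 L/min ÷ 60 = 0.9833 L/s.
PIP = Vt/C + R·V̇ + PEEP (constant-flow equation of motion).
Only the elastic term changes: ΔPIP = ΔVt / C = (385 − 450) / 34.6 = -1.879 cmH2O.
Original PIP = 450/34.6 + 14.2×0.9833 + 11 = 37.969 cmH2O; new PIP = 37.969 + (-1.879) = 36.09 cmH2O.

36.1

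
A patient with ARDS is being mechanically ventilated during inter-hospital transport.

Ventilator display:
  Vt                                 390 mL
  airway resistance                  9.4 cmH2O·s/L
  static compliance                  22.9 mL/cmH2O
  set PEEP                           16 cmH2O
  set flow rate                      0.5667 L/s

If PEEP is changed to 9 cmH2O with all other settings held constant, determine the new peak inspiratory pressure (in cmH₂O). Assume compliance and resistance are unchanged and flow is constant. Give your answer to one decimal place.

31.4

PIP = Vt/C + R·V̇ + PEEP (constant-flow equation of motion).
Only the baseline term changes: ΔPIP = ΔPEEP = 9 − 16 = -7.0 cmH2O.
Original PIP = 390/22.9 + 9.4×0.5667 + 16 = 38.358 cmH2O; new PIP = 38.358 + (-7.0) = 31.358 cmH2O.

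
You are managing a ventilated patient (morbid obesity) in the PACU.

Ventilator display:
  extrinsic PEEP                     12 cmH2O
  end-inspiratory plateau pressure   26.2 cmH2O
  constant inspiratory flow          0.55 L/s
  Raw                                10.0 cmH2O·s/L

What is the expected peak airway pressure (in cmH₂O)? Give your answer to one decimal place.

31.7

PIP = Pplat + Raw × flow = 26.2 + 10.0 × 0.55 = 26.2 + 5.5 = 31.7 cmH2O.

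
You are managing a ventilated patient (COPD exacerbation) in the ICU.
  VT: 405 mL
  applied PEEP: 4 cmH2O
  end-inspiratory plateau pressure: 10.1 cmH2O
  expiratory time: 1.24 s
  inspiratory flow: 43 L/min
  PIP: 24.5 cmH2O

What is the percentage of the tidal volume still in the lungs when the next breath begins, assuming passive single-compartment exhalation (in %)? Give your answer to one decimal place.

39.5

Flow: 43 L/min ÷ 60 = 0.7167 L/s.
R = (PIP − Pplat)/V̇ = (24.5 − 10.1) / 0.7167 = 14.4/0.7167 = 20.092 cmH2O·s/L.
C = Vt/(Pplat − PEEP) = 405.0 / (10.1 − 4) = 405.0/6.1 = 66.393 mL/cmH2O.
τ = R × C = 20.092 × 0.06639 L/cmH2O = 1.334 s.
Fraction remaining at end-expiration = e^(−Te/τ) = e^(−1.24/1.334) = 0.3947 → 39.47%.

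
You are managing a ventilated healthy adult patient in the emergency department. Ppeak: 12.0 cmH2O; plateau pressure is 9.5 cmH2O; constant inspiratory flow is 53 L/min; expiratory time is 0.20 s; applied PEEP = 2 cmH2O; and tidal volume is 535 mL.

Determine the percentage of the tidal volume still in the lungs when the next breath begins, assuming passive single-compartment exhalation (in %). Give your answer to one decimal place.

Flow: 53 L/min ÷ 60 = 0.8833 L/s.
R = (PIP − Pplat)/V̇ = (12.0 − 9.5) / 0.8833 = 2.5/0.8833 = 2.83 cmH2O·s/L.
C = Vt/(Pplat − PEEP) = 535.0 / (9.5 − 2) = 535.0/7.5 = 71.333 mL/cmH2O.
τ = R × C = 2.83 × 0.07133 L/cmH2O = 0.2019 s.
Fraction remaining at end-expiration = e^(−Te/τ) = e^(−0.20/0.2019) = 0.3714 → 37.14%.

37.1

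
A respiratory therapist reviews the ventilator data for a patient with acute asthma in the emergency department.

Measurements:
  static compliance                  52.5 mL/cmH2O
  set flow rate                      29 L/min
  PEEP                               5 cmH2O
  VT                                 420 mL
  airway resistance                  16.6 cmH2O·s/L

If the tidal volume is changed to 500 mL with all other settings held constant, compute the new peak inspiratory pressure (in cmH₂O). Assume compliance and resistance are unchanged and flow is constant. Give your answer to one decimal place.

22.5

Flow: 29 L/min ÷ 60 = 0.4833 L/s.
PIP = Vt/C + R·V̇ + PEEP (constant-flow equation of motion).
Only the elastic term changes: ΔPIP = ΔVt / C = (500 − 420) / 52.5 = 1.524 cmH2O.
Original PIP = 420/52.5 + 16.6×0.4833 + 5 = 21.023 cmH2O; new PIP = 21.023 + (1.524) = 22.547 cmH2O.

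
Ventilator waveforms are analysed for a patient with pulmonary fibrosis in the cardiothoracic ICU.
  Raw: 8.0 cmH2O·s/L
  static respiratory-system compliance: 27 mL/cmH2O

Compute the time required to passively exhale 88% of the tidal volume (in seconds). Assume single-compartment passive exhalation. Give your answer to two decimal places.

τ = R × C = 8.0 × 27 mL/cmH2O = 8.0 × 0.027 L/cmH2O = 0.216 s.
Exhaled fraction f = 1 − e^(−t/τ) → t = −τ·ln(1 − f) = −0.216·ln(0.12) = 0.458 s.

0.46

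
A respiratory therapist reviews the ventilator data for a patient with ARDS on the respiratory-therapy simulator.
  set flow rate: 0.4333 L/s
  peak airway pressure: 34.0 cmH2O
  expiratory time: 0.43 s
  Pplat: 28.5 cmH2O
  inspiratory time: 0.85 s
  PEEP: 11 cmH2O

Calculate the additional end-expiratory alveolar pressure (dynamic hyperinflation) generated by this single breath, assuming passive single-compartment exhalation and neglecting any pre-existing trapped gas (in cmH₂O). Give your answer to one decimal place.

Vt = flow × Ti = 0.4333 L/s × 0.85 s × 1000 mL/L = 368.31 mL.
R = (PIP − Pplat)/V̇ = (34.0 − 28.5) / 0.4333 = 5.5/0.4333 = 12.693 cmH2O·s/L.
C = Vt/(Pplat − PEEP) = 368.31 / (28.5 − 11) = 368.31/17.5 = 21.046 mL/cmH2O.
τ = R × C = 12.693 × 0.02105 L/cmH2O = 0.2672 s.
Fraction remaining = e^(−Te/τ) = e^(−0.43/0.2672) = 0.2; trapped volume = 368.31 × 0.2 = 73.662 mL.
Additional alveolar pressure from trapping ≈ V_trapped / C = 73.662 / 21.046 = 3.5 cmH2O.

3.5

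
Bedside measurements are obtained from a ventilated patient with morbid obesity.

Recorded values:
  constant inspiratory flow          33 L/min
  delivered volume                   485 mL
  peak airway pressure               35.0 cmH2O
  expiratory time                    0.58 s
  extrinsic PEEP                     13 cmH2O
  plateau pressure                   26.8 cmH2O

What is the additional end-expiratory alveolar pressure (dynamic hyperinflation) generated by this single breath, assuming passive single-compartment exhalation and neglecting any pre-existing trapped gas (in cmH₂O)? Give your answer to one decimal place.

4.6

Flow: 33 L/min ÷ 60 = 0.55 L/s.
R = (PIP − Pplat)/V̇ = (35.0 − 26.8) / 0.55 = 8.2/0.55 = 14.909 cmH2O·s/L.
C = Vt/(Pplat − PEEP) = 485.0 / (26.8 − 13) = 485.0/13.8 = 35.145 mL/cmH2O.
τ = R × C = 14.909 × 0.03515 L/cmH2O = 0.5241 s.
Fraction remaining = e^(−Te/τ) = e^(−0.58/0.5241) = 0.3307; trapped volume = 485.0 × 0.3307 = 160.39 mL.
Additional alveolar pressure from trapping ≈ V_trapped / C = 160.39 / 35.145 = 4.564 cmH2O.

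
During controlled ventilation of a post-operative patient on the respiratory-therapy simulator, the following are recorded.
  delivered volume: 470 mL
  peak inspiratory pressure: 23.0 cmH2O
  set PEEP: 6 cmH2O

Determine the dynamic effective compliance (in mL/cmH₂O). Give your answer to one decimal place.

27.6

Dynamic compliance = Vt / (PIP − PEEP) = 470 / (23.0 − 6) = 470 / 17.0 = 27.647 mL/cmH2O.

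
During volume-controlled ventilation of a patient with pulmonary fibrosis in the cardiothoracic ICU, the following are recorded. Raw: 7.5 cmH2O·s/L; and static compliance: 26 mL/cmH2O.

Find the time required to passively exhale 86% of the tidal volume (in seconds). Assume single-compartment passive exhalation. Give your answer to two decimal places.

0.38

τ = R × C = 7.5 × 26 mL/cmH2O = 7.5 × 0.026 L/cmH2O = 0.195 s.
Exhaled fraction f = 1 − e^(−t/τ) → t = −τ·ln(1 − f) = −0.195·ln(0.14) = 0.3834 s.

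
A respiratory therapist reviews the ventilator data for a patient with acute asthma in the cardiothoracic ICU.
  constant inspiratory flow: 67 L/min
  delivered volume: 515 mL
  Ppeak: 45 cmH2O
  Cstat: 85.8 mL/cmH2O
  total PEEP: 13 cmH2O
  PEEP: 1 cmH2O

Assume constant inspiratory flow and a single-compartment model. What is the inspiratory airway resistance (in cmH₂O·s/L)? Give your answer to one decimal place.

Flow: 67 L/min ÷ 60 = 1.1167 L/s.
Total PEEP = 13 cmH2O (set 1 + intrinsic 12); this is the baseline alveolar pressure.
Equation of motion (constant flow): PIP = Vt/C + R·V̇ + PEEP.
R·V̇ = PIP − Vt/C − PEEP = 45 − 515/85.8 − 13 = 45 − 6.002 − 13 = 25.998 cmH2O.
R = 25.998 / 1.1167 = 23.281 cmH2O·s/L.

23.3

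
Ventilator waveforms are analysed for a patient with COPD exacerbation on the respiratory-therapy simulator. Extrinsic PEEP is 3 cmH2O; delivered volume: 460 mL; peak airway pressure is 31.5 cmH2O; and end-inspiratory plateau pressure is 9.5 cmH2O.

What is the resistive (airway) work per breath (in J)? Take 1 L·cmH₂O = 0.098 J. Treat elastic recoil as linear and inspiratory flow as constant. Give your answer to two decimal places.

0.99

With constant inspiratory flow the resistive pressure is constant at PIP − Pplat = 31.5 − 9.5 = 22.0 cmH2O, so resistive work = 22.0 × 0.460 = 10.12 L·cmH2O.
× 0.098 J/(L·cmH2O) → 0.9918 J.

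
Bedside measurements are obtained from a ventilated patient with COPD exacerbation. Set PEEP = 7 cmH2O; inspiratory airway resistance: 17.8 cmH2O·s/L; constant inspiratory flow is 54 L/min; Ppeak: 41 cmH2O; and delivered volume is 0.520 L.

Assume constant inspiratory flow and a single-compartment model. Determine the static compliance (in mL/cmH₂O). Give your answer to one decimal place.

28.9

Flow: 54 L/min ÷ 60 = 0.9 L/s.
Equation of motion (constant flow): PIP = Vt/C + R·V̇ + PEEP.
Vt/C = PIP − R·V̇ − PEEP = 41 − 17.8×0.9 − 7 = 41 − 16.02 − 7 = 17.98 cmH2O.
C = Vt / 17.98 = 520 / 17.98 = 28.921 mL/cmH2O.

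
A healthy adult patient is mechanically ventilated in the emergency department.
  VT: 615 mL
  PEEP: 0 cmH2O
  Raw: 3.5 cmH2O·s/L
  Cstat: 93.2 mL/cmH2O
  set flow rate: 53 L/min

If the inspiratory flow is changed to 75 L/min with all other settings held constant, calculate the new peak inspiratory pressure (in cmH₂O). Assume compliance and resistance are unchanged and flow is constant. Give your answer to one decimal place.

Flow: 53 L/min ÷ 60 = 0.8833 L/s.
New flow: 75 L/min ÷ 60 = 1.25 L/s.
PIP = Vt/C + R·V̇ + PEEP (constant-flow equation of motion).
Only the resistive term changes: ΔPIP = R × ΔV̇ = 3.5 × (1.25 − 0.8833) = 3.5 × 0.3667 = 1.283 cmH2O.
Original PIP = 615/93.2 + 3.5×0.8833 + 0 = 9.69 cmH2O; new PIP = 9.69 + (1.283) = 10.973 cmH2O.

11.0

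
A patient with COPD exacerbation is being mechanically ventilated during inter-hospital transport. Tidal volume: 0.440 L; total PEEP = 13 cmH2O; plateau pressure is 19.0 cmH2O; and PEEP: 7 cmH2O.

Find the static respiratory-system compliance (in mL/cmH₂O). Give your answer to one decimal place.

End-expiratory occlusion gives total PEEP = 13 cmH2O (intrinsic PEEP = 13 − 7 = 6). Use total PEEP for the elastic gradient.
Cstat = Vt / (Pplat − PEEPtotal) = 440 / (19.0 − 13) = 440 / 6.0 = 73.333 mL/cmH2O.

73.3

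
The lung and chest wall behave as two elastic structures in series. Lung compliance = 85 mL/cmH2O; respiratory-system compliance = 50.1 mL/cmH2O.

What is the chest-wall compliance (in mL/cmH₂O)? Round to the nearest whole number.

122

1/Ccw = 1/Crs − 1/CL.
1/Ccw = 1/50.1 − 1/85 = 0.008195.
Ccw = 122.03 mL/cmH2O.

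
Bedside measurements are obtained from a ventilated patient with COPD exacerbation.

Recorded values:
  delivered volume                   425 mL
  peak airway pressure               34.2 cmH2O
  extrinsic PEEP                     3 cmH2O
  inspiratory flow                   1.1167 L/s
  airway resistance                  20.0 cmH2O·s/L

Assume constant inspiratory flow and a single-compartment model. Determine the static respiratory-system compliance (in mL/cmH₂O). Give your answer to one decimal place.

Equation of motion (constant flow): PIP = Vt/C + R·V̇ + PEEP.
Vt/C = PIP − R·V̇ − PEEP = 34.2 − 20.0×1.1167 − 3 = 34.2 − 22.334 − 3 = 8.866 cmH2O.
C = Vt / 8.866 = 425 / 8.866 = 47.936 mL/cmH2O.

47.9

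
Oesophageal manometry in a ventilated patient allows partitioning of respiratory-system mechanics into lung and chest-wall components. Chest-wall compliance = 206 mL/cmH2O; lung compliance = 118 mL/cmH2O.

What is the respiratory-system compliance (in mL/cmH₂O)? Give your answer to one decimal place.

75.0

Lung and chest wall are elastances in series: 1/Crs = 1/CL + 1/Ccw.
1/Crs = 1/118 + 1/206 = 0.01333.
Crs = 75.019 mL/cmH2O.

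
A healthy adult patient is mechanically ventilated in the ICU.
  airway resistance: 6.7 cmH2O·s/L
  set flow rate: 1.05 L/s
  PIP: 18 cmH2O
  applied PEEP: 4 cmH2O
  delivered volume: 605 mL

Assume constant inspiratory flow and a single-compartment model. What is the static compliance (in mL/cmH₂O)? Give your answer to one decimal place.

Equation of motion (constant flow): PIP = Vt/C + R·V̇ + PEEP.
Vt/C = PIP − R·V̇ − PEEP = 18 − 6.7×1.05 − 4 = 18 − 7.035 − 4 = 6.965 cmH2O.
C = Vt / 6.965 = 605 / 6.965 = 86.863 mL/cmH2O.

86.9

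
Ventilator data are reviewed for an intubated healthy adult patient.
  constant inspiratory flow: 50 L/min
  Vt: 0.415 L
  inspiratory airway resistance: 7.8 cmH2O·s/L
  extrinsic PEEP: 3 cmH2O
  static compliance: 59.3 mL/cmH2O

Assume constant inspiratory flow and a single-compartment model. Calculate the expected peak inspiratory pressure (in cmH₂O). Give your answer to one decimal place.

16.5

Flow: 50 L/min ÷ 60 = 0.8333 L/s.
Equation of motion (constant flow): PIP = Vt/C + R·V̇ + PEEP.
PIP = 415/59.3 + 7.8×0.8333 + 3 = 6.998 + 6.5 + 3 = 16.498 cmH2O.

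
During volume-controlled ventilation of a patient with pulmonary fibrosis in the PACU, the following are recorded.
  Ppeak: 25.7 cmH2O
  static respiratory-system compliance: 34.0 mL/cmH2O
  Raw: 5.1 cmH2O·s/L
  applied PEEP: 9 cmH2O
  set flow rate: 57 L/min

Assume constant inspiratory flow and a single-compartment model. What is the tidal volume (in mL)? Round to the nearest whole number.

Flow: 57 L/min ÷ 60 = 0.95 L/s.
Equation of motion (constant flow): PIP = Vt/C + R·V̇ + PEEP.
Vt/C = PIP − R·V̇ − PEEP = 25.7 − 4.845 − 9 = 11.855 cmH2O.
Vt = C × 11.855 = 34.0 × 11.855 = 403.07 mL.

403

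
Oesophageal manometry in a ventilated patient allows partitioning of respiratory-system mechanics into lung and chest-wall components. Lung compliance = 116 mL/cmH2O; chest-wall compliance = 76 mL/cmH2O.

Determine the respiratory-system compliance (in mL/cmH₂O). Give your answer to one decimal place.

45.9

Lung and chest wall are elastances in series: 1/Crs = 1/CL + 1/Ccw.
1/Crs = 1/116 + 1/76 = 0.02178.
Crs = 45.914 mL/cmH2O.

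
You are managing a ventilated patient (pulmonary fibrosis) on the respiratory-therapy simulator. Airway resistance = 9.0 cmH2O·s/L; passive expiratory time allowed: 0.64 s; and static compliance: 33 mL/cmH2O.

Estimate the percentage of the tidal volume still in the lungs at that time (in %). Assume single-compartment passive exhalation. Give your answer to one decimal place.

11.6

τ = R × C = 9.0 × 33 mL/cmH2O = 9.0 × 0.033 L/cmH2O = 0.297 s.
Passive exhalation: V(t)/V₀ = e^(−t/τ) = e^(−0.64/0.297) = 0.1159.
Fraction remaining = 0.1159 → 11.59%.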